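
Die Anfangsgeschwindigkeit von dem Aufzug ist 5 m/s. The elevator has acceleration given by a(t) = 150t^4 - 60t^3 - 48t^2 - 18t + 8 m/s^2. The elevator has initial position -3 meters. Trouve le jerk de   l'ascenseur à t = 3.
Pour résoudre ceci, nous devons prendre 1 dérivée de notre équation de l'accélération a(t) = 150·t^4 - 60·t^3 - 48·t^2 - 18·t + 8. En dérivant l'accélération, nous obtenons le jerk: j(t) = 600·t^3 - 180·t^2 - 96·t - 18. De l'équation du jerk j(t) = 600·t^3 - 180·t^2 - 96·t - 18, nous substituons t = 3 pour obtenir j = 14274.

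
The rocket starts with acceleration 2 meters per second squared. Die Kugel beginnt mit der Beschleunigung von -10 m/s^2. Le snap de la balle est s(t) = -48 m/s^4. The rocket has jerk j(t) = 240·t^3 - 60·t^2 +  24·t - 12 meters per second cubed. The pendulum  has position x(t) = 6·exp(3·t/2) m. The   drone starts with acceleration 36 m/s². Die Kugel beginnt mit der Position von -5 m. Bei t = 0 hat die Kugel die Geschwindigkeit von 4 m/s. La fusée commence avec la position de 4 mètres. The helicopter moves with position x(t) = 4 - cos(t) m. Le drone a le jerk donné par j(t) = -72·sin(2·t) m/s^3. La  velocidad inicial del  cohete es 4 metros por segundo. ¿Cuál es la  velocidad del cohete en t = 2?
Necesitamos integrar nuestra ecuación de la sacudida j(t) = 240·t^3 - 60·t^2 + 24·t - 12 2 veces. Tomando ∫j(t)dt y aplicando a(0) = 2, encontramos a(t) = 60·t^4 - 20·t^3 + 12·t^2 - 12·t + 2. Integrando la aceleración y usando la condición inicial v(0) = 4, obtenemos v(t) = 12·t^5 - 5·t^4 + 4·t^3 - 6·t^2 + 2·t + 4. De la ecuación de la velocidad v(t) = 12·t^5 - 5·t^4 + 4·t^3 - 6·t^2 + 2·t + 4, sustituimos t = 2 para obtener v = 320.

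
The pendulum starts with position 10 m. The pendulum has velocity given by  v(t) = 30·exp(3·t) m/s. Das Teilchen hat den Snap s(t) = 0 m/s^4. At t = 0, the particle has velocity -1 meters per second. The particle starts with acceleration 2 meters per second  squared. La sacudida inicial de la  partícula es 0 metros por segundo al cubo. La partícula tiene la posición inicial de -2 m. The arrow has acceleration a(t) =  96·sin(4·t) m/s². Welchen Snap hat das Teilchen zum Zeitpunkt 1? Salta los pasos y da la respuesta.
Bei t = 1, s = 0.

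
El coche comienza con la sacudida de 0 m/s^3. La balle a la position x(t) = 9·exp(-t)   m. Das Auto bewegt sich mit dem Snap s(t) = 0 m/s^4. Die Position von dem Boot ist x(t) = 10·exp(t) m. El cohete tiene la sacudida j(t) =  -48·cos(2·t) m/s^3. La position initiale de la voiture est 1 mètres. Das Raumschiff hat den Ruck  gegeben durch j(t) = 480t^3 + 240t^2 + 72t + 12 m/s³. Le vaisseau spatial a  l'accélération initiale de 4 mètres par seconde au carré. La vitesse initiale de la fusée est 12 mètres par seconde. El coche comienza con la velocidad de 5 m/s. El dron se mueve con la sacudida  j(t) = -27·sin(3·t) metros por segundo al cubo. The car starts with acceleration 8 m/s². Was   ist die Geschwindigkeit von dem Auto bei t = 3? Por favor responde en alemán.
Wir müssen die Stammfunktion unserer Gleichung für den Snap s(t) = 0 3-mal finden. Die Stammfunktion von dem Snap ist der Ruck. Mit j(0) = 0 erhalten wir j(t) = 0. Durch Integration von dem Ruck und Verwendung der Anfangsbedingung a(0) = 8, erhalten wir a(t) = 8. Das Integral von der Beschleunigung, mit v(0) = 5, ergibt die Geschwindigkeit: v(t) = 8·t + 5. Aus der Gleichung für die Geschwindigkeit v(t) = 8·t + 5, setzen wir t = 3 ein und erhalten v = 29.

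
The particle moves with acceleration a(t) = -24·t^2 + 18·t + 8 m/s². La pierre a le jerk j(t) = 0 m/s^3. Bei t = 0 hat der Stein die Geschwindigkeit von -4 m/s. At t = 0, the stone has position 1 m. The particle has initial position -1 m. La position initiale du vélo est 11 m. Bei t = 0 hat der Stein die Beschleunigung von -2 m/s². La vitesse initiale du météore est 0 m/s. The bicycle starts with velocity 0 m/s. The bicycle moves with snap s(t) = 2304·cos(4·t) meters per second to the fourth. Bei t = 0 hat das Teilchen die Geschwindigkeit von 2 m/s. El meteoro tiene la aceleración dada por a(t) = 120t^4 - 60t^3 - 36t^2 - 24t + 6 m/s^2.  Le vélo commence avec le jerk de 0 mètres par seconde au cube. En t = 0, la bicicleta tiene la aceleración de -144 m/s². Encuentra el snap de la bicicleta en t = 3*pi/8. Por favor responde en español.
Tenemos el snap s(t) = 2304·cos(4·t). Sustituyendo t = 3*pi/8: s(3*pi/8) = 0.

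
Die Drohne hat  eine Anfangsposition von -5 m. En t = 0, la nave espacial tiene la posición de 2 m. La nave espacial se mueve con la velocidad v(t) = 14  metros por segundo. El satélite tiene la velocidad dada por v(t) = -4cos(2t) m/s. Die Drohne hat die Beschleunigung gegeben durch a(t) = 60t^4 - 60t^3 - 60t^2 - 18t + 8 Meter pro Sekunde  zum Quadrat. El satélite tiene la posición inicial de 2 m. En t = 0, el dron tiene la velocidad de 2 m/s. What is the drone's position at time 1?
To find the answer, we compute 2 integrals of a(t) = 60·t^4 - 60·t^3 - 60·t^2 - 18·t + 8. The integral of acceleration, with v(0) = 2, gives velocity: v(t) = 12·t^5 - 15·t^4 - 20·t^3 - 9·t^2 + 8·t + 2. Finding the integral of v(t) and using x(0) = -5: x(t) = 2·t^6 - 3·t^5 - 5·t^4 - 3·t^3 + 4·t^2 + 2·t - 5. From the given position equation x(t) = 2·t^6 - 3·t^5 - 5·t^4 - 3·t^3 + 4·t^2 + 2·t - 5, we substitute t = 1 to get x = -8.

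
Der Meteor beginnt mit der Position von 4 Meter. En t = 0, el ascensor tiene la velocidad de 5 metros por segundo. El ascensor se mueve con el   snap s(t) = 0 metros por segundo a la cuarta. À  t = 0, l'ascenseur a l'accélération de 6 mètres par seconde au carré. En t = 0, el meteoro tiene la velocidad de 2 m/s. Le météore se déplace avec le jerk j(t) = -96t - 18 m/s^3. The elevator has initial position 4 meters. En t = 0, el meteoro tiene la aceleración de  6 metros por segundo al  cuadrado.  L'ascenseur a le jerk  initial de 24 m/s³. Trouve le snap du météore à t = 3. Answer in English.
Starting from jerk j(t) = -96·t - 18, we take 1 derivative. Differentiating jerk, we get snap: s(t) = -96. Using s(t) = -96 and substituting t = 3, we find s = -96.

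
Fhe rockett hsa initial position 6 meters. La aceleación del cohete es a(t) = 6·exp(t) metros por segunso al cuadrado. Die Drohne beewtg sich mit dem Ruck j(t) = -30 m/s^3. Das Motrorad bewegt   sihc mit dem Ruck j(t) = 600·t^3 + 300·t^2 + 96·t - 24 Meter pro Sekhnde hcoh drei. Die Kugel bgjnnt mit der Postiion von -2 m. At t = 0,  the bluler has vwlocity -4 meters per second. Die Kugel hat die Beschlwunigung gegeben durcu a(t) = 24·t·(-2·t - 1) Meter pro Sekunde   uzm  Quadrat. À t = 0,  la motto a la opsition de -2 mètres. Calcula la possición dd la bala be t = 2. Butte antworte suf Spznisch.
Debemos encontrar la integral de nuestra ecuación de la aceleración a(t) = 24·t·(-2·t - 1) 2 veces. Tomando ∫a(t)dt y aplicando v(0) = -4, encontramos v(t) = -16·t^3 - 12·t^2 - 4. La integral de la velocidad, con x(0) = -2, da la posición: x(t) = -4·t^4 - 4·t^3 - 4·t - 2. Usando x(t) = -4·t^4 - 4·t^3 - 4·t - 2 y sustituyendo t = 2, encontramos x = -106.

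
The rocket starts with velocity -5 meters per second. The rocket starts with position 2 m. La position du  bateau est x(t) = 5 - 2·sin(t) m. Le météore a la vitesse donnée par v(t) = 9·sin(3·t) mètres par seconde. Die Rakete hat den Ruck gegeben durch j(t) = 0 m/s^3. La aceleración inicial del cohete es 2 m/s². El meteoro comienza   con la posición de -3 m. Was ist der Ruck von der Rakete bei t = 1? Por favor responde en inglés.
Using j(t) = 0 and substituting t = 1, we find j = 0.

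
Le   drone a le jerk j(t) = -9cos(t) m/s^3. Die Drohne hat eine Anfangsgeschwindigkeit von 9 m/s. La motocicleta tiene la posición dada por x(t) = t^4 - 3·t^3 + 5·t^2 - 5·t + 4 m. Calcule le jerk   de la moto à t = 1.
Pour résoudre ceci, nous devons prendre 3 dérivées de notre équation de la position x(t) = t^4 - 3·t^3 + 5·t^2 - 5·t + 4. En dérivant la position, nous obtenons la vitesse: v(t) = 4·t^3 - 9·t^2 + 10·t - 5. En prenant d/dt de v(t), nous trouvons a(t) = 12·t^2 - 18·t + 10. En dérivant l'accélération, nous obtenons le jerk: j(t) = 24·t - 18. Nous avons le jerk j(t) = 24·t - 18. En substituant t = 1: j(1) = 6.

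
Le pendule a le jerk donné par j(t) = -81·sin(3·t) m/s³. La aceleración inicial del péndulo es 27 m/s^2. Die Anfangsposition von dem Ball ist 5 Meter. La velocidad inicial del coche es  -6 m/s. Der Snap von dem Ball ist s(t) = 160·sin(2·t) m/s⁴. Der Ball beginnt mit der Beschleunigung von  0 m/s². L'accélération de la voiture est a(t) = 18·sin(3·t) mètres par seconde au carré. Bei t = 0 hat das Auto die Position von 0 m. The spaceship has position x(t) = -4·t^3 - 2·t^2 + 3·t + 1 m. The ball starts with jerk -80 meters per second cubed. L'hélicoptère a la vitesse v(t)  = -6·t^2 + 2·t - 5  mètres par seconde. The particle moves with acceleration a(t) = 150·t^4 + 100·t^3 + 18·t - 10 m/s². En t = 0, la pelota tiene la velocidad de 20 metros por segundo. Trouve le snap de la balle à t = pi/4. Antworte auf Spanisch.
Usando s(t) = 160·sin(2·t) y sustituyendo t = pi/4, encontramos s = 160.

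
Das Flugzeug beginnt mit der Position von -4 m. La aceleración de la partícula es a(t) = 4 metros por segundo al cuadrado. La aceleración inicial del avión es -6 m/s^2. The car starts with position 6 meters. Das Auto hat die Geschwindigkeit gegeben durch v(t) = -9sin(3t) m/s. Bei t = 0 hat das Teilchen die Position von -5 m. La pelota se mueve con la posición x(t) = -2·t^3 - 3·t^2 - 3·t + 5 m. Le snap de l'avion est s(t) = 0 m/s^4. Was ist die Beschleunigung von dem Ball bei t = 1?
Wir müssen unsere Gleichung für die Position x(t) = -2·t^3 - 3·t^2 - 3·t + 5 2-mal ableiten. Die Ableitung von der Position ergibt die Geschwindigkeit: v(t) = -6·t^2 - 6·t - 3. Durch Ableiten von der Geschwindigkeit erhalten wir die Beschleunigung: a(t) = -12·t - 6. Mit a(t) = -12·t - 6 und Einsetzen von t = 1, finden wir a = -18.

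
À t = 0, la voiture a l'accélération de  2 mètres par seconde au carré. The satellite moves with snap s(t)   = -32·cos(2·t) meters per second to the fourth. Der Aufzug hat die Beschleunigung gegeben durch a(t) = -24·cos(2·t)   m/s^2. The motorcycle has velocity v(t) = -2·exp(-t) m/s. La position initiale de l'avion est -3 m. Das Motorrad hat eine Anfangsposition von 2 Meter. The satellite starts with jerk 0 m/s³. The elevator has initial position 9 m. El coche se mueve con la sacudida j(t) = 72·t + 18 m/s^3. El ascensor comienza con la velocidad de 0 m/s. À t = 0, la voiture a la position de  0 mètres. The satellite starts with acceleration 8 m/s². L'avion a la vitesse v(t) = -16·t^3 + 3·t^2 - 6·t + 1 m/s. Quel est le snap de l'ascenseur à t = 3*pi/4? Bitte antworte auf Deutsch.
Ausgehend von der Beschleunigung a(t) = -24·cos(2·t), nehmen wir 2 Ableitungen. Durch Ableiten von der Beschleunigung erhalten wir den Ruck: j(t) = 48·sin(2·t). Die Ableitung von dem Ruck ergibt den Snap: s(t) = 96·cos(2·t). Aus der Gleichung für den Snap s(t) = 96·cos(2·t), setzen wir t = 3*pi/4 ein und erhalten s = 0.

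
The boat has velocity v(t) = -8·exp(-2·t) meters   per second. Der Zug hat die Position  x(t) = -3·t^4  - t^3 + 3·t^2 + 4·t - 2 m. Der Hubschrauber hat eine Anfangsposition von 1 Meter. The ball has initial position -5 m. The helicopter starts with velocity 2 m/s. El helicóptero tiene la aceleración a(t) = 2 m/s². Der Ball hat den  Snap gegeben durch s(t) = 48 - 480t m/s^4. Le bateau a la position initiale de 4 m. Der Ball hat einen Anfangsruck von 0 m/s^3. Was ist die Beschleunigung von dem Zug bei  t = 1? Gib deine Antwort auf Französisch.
Nous devons dériver notre équation de la position x(t) = -3·t^4 - t^3 + 3·t^2 + 4·t - 2 2 fois. En dérivant la position, nous obtenons la vitesse: v(t) = -12·t^3 - 3·t^2 + 6·t + 4. En dérivant la vitesse, nous obtenons l'accélération: a(t) = -36·t^2 - 6·t + 6. Nous avons l'accélération a(t) = -36·t^2 - 6·t + 6. En substituant t = 1: a(1) = -36.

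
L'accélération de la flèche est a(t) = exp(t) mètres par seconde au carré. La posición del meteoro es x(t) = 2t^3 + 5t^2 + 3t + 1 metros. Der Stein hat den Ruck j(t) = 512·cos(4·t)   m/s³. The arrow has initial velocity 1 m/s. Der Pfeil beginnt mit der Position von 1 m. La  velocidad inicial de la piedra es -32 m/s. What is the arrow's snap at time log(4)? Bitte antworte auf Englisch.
To solve this, we need to take 2 derivatives of our acceleration equation a(t) = exp(t). Taking d/dt of a(t), we find j(t) = exp(t). Differentiating jerk, we get snap: s(t) = exp(t). Using s(t) = exp(t) and substituting t = log(4), we find s = 4.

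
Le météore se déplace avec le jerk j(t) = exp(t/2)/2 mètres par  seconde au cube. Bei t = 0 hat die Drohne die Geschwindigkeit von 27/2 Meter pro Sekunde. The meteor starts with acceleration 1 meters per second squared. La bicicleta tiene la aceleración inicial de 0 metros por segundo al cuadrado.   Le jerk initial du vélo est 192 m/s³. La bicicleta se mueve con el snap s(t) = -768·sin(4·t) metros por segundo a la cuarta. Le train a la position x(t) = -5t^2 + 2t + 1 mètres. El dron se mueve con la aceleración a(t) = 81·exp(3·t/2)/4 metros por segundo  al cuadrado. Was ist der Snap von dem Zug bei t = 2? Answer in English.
To solve this, we need to take 4 derivatives of our position equation x(t) = -5·t^2 + 2·t + 1. The derivative of position gives velocity: v(t) = 2 - 10·t. Differentiating velocity, we get acceleration: a(t) = -10. Taking d/dt of a(t), we find j(t) = 0. Differentiating jerk, we get snap: s(t) = 0. Using s(t) = 0 and substituting t = 2, we find s = 0.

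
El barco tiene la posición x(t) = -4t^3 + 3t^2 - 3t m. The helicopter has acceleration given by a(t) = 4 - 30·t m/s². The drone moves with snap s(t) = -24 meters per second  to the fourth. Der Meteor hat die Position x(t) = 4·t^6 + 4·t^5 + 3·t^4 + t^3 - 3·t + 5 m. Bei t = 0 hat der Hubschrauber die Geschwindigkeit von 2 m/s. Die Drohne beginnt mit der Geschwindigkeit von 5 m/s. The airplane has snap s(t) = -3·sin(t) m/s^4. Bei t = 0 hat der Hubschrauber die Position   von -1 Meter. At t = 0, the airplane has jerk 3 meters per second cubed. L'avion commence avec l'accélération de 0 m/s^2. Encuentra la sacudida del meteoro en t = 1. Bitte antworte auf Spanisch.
Para resolver esto, necesitamos tomar 3 derivadas de nuestra ecuación de la posición x(t) = 4·t^6 + 4·t^5 + 3·t^4 + t^3 - 3·t + 5. La derivada de la posición da la velocidad: v(t) = 24·t^5 + 20·t^4 + 12·t^3 + 3·t^2 - 3. La derivada de la velocidad da la aceleración: a(t) = 120·t^4 + 80·t^3 + 36·t^2 + 6·t. Tomando d/dt de a(t), encontramos j(t) = 480·t^3 + 240·t^2 + 72·t + 6. Usando j(t) = 480·t^3 + 240·t^2 + 72·t + 6 y sustituyendo t = 1, encontramos j = 798.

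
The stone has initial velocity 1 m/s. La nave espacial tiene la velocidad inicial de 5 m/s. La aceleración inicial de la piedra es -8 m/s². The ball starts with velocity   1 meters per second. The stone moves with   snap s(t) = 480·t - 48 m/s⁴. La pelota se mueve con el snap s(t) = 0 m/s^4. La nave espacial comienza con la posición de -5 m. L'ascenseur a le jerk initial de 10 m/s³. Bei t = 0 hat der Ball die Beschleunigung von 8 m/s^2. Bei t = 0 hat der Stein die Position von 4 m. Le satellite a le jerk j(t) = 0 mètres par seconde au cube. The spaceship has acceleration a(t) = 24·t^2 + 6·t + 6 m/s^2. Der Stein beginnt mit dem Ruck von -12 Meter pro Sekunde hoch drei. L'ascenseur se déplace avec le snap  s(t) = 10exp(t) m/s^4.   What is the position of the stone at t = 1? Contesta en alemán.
Ausgehend von dem Snap s(t) = 480·t - 48, nehmen wir 4 Stammfunktionen. Die Stammfunktion von dem Snap, mit j(0) = -12, ergibt den Ruck: j(t) = 240·t^2 - 48·t - 12. Das Integral von dem Ruck, mit a(0) = -8, ergibt die Beschleunigung: a(t) = 80·t^3 - 24·t^2 - 12·t - 8. Mit ∫a(t)dt und Anwendung von v(0) = 1, finden wir v(t) = 20·t^4 - 8·t^3 - 6·t^2 - 8·t + 1. Durch Integration von der Geschwindigkeit und Verwendung der Anfangsbedingung x(0) = 4, erhalten wir x(t) = 4·t^5 - 2·t^4 - 2·t^3 - 4·t^2 + t + 4. Aus der Gleichung für die Position x(t) = 4·t^5 - 2·t^4 - 2·t^3 - 4·t^2 + t + 4, setzen wir t = 1 ein und erhalten x = 1.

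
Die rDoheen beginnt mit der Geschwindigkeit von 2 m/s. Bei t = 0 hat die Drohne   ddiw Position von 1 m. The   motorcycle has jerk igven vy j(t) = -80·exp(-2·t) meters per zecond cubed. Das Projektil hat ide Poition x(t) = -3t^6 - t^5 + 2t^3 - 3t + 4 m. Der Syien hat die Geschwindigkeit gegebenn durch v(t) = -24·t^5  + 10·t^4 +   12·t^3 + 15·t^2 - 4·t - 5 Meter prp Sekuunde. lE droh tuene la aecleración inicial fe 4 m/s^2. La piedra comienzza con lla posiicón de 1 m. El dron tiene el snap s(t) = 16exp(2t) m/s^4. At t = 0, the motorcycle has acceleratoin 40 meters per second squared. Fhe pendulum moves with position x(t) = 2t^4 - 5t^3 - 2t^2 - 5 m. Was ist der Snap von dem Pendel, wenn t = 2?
Ausgehend von der Position x(t) = 2·t^4 - 5·t^3 - 2·t^2 - 5, nehmen wir 4 Ableitungen. Die Ableitung von der Position ergibt die Geschwindigkeit: v(t) = 8·t^3 - 15·t^2 - 4·t. Die Ableitung von der Geschwindigkeit ergibt die Beschleunigung: a(t) = 24·t^2 - 30·t - 4. Mit d/dt von a(t) finden wir j(t) = 48·t - 30. Mit d/dt von j(t) finden wir s(t) = 48. Aus der Gleichung für den Snap s(t) = 48, setzen wir t = 2 ein und erhalten s = 48.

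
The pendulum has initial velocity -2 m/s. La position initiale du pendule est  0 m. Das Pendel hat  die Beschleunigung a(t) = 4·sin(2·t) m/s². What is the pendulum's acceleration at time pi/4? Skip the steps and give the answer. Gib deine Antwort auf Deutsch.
Die Beschleunigung bei t = pi/4 ist a = 4.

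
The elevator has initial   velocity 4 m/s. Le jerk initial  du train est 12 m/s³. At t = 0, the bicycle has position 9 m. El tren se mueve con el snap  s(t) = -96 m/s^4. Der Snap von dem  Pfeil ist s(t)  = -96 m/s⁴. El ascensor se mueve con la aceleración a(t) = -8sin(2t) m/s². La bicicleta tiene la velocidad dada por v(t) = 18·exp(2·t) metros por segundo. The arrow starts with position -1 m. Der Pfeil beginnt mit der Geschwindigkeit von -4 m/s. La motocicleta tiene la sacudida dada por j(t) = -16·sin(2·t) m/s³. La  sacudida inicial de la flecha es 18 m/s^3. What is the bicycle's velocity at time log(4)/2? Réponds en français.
Nous avons la vitesse v(t) = 18·exp(2·t). En substituant t = log(4)/2: v(log(4)/2) = 72.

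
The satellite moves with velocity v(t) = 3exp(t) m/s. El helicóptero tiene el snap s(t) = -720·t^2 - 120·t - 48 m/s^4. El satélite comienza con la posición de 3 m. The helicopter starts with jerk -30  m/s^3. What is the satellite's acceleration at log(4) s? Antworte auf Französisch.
Nous devons dériver notre équation de la vitesse v(t) = 3·exp(t) 1 fois. En dérivant la vitesse, nous obtenons l'accélération: a(t) = 3·exp(t). Nous avons l'accélération a(t) = 3·exp(t). En substituant t = log(4): a(log(4)) = 12.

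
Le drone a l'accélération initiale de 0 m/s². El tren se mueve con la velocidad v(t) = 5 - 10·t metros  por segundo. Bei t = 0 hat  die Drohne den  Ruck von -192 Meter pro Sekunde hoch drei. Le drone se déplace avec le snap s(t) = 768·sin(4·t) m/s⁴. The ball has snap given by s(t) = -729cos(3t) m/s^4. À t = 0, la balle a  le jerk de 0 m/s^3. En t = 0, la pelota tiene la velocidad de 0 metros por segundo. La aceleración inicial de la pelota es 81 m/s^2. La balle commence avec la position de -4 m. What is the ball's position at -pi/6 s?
We must find the integral of our snap equation s(t) = -729·cos(3·t) 4 times. Finding the integral of s(t) and using j(0) = 0: j(t) = -243·sin(3·t). Integrating jerk and using the initial condition a(0) = 81, we get a(t) = 81·cos(3·t). The integral of acceleration is velocity. Using v(0) = 0, we get v(t) = 27·sin(3·t). Finding the integral of v(t) and using x(0) = -4: x(t) = 5 - 9·cos(3·t). From the given position equation x(t) = 5 - 9·cos(3·t), we substitute t = -pi/6 to get x = 5.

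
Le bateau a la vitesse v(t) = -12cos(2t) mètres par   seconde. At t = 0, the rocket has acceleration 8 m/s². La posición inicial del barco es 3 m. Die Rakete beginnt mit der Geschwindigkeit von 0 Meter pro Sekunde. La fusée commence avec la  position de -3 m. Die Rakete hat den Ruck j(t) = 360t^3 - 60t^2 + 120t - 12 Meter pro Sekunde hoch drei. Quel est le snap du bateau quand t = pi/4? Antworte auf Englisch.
To solve this, we need to take 3 derivatives of our velocity equation v(t) = -12·cos(2·t). Differentiating velocity, we get acceleration: a(t) = 24·sin(2·t). Taking d/dt of a(t), we find j(t) = 48·cos(2·t). The derivative of jerk gives snap: s(t) = -96·sin(2·t). We have snap s(t) = -96·sin(2·t). Substituting t = pi/4: s(pi/4) = -96.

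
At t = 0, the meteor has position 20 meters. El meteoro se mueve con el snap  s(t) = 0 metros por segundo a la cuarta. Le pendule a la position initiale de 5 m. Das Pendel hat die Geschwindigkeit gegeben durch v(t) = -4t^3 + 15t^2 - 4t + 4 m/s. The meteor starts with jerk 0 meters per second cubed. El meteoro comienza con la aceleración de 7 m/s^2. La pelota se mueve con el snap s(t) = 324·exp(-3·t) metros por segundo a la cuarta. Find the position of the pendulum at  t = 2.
We must find the antiderivative of our velocity equation v(t) = -4·t^3 + 15·t^2 - 4·t + 4 1 time. Taking ∫v(t)dt and applying x(0) = 5, we find x(t) = -t^4 + 5·t^3 - 2·t^2 + 4·t + 5. From the given position equation x(t) = -t^4 + 5·t^3 - 2·t^2 + 4·t + 5, we substitute t = 2 to get x = 29.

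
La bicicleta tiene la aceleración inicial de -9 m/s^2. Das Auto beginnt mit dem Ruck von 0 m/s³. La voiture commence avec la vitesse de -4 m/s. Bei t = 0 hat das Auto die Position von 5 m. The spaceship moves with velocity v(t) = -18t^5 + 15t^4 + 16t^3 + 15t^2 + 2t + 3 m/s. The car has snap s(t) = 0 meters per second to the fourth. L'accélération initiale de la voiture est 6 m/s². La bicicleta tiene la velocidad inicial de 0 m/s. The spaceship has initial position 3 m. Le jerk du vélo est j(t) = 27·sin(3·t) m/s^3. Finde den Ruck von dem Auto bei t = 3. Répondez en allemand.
Wir müssen die Stammfunktion unserer Gleichung für den Snap s(t) = 0 1-mal finden. Mit ∫s(t)dt und Anwendung von j(0) = 0, finden wir j(t) = 0. Aus der Gleichung für den Ruck j(t) = 0, setzen wir t = 3 ein und erhalten j = 0.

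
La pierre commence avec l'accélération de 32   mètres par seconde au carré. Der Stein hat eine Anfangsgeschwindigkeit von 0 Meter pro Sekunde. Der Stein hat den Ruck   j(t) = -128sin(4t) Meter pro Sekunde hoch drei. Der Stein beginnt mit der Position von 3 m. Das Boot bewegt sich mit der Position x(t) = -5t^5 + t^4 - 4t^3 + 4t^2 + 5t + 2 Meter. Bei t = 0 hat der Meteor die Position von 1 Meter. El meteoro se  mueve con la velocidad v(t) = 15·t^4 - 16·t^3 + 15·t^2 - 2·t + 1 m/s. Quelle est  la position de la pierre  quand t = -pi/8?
Nous devons trouver la primitive de notre équation du jerk j(t) = -128·sin(4·t) 3 fois. En intégrant le jerk et en utilisant la condition initiale a(0) = 32, nous obtenons a(t) = 32·cos(4·t). La primitive de l'accélération est la vitesse. En utilisant v(0) = 0, nous obtenons v(t) = 8·sin(4·t). En intégrant la vitesse et en utilisant la condition initiale x(0) = 3, nous obtenons x(t) = 5 - 2·cos(4·t). En utilisant x(t) = 5 - 2·cos(4·t) et en substituant t = -pi/8, nous trouvons x = 5.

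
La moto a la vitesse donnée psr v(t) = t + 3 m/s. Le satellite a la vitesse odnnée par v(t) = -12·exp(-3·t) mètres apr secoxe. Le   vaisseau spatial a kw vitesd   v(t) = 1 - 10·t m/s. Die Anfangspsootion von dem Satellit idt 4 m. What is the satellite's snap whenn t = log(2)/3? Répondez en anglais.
Starting from velocity v(t) = -12·exp(-3·t), we take 3 derivatives. The derivative of velocity gives acceleration: a(t) = 36·exp(-3·t). Differentiating acceleration, we get jerk: j(t) = -108·exp(-3·t). Taking d/dt of j(t), we find s(t) = 324·exp(-3·t). Using s(t) = 324·exp(-3·t) and substituting t = log(2)/3, we find s = 162.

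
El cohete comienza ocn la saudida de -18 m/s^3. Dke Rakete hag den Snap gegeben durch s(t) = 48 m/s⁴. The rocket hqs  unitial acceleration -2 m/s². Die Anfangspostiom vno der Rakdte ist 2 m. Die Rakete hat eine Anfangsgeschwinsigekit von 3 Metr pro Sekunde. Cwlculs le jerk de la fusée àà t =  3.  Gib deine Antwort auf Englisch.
To find the answer, we compute 1 antiderivative of s(t) = 48. The antiderivative of snap is jerk. Using j(0) = -18, we get j(t) = 48·t - 18. Using j(t) = 48·t - 18 and substituting t = 3, we find j = 126.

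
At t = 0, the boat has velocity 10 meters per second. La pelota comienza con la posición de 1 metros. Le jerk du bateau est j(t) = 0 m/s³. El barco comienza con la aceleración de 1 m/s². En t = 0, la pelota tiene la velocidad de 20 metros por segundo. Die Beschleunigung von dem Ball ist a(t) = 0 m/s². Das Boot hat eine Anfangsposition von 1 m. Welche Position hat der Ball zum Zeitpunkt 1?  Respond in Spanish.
Para resolver esto, necesitamos tomar 2 integrales de nuestra ecuación de la aceleración a(t) = 0. La antiderivada de la aceleración es la velocidad. Usando v(0) = 20, obtenemos v(t) = 20. La antiderivada de la velocidad, con x(0) = 1, da la posición: x(t) = 20·t + 1. Usando x(t) = 20·t + 1 y sustituyendo t = 1, encontramos x = 21.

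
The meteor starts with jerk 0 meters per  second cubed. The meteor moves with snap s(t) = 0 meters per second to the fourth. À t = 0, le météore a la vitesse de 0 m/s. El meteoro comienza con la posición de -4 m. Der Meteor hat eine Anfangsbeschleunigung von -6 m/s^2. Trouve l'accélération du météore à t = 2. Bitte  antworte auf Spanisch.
Para resolver esto, necesitamos tomar 2 integrales de nuestra ecuación del snap s(t) = 0. Tomando ∫s(t)dt y aplicando j(0) = 0, encontramos j(t) = 0. La antiderivada de la sacudida, con a(0) = -6, da la aceleración: a(t) = -6. De la ecuación de la aceleración a(t) = -6, sustituimos t = 2 para obtener a = -6.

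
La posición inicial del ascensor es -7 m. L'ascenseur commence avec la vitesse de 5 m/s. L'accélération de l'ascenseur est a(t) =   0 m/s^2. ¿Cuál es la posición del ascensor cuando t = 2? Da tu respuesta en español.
Necesitamos integrar nuestra ecuación de la aceleración a(t) = 0 2 veces. Tomando ∫a(t)dt y aplicando v(0) = 5, encontramos v(t) = 5. Tomando ∫v(t)dt y aplicando x(0) = -7, encontramos x(t) = 5·t - 7. Usando x(t) = 5·t - 7 y sustituyendo t = 2, encontramos x = 3.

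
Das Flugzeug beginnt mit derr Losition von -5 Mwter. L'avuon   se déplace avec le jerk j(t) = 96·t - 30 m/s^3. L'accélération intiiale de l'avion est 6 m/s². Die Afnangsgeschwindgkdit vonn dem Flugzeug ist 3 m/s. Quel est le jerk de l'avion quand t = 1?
De l'équation du jerk j(t) = 96·t - 30, nous substituons t = 1 pour obtenir j = 66.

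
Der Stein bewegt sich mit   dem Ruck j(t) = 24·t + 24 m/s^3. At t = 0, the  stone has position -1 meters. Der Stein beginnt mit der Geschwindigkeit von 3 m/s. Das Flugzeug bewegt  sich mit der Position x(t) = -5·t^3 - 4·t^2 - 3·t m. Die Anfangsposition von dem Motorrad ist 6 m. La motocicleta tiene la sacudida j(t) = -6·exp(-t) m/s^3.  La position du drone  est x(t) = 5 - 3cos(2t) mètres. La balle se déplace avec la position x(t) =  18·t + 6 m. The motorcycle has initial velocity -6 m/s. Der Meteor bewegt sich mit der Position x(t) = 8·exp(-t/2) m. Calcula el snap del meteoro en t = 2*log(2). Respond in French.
En partant de la position x(t) = 8·exp(-t/2), nous prenons 4 dérivées. En prenant d/dt de x(t), nous trouvons v(t) = -4·exp(-t/2). En dérivant la vitesse, nous obtenons l'accélération: a(t) = 2·exp(-t/2). En dérivant l'accélération, nous obtenons le jerk: j(t) = -exp(-t/2). En dérivant le jerk, nous obtenons le snap: s(t) = exp(-t/2)/2. En utilisant s(t) = exp(-t/2)/2 et en substituant t = 2*log(2), nous trouvons s = 1/4.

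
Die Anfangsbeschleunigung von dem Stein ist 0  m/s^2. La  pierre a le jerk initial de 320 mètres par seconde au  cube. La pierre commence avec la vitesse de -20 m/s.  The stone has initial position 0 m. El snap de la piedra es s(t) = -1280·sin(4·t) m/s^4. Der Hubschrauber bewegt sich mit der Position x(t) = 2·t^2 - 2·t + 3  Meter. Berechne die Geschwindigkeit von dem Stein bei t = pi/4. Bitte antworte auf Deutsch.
Wir müssen unsere Gleichung für den Snap s(t) = -1280·sin(4·t) 3-mal integrieren. Mit ∫s(t)dt und Anwendung von j(0) = 320, finden wir j(t) = 320·cos(4·t). Die Stammfunktion von dem Ruck, mit a(0) = 0, ergibt die Beschleunigung: a(t) = 80·sin(4·t). Mit ∫a(t)dt und Anwendung von v(0) = -20, finden wir v(t) = -20·cos(4·t). Wir haben die Geschwindigkeit v(t) = -20·cos(4·t). Durch Einsetzen von t = pi/4: v(pi/4) = 20.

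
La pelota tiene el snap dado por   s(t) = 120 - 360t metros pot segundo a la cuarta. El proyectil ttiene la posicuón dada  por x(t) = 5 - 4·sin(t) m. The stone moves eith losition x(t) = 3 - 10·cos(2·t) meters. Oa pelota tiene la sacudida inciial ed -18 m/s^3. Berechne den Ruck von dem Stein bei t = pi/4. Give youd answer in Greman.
Wir müssen unsere Gleichung für die Position x(t) = 3 - 10·cos(2·t) 3-mal ableiten. Mit d/dt von x(t) finden wir v(t) = 20·sin(2·t). Mit d/dt von v(t) finden wir a(t) = 40·cos(2·t). Die Ableitung von der Beschleunigung ergibt den Ruck: j(t) = -80·sin(2·t). Mit j(t) = -80·sin(2·t) und Einsetzen von t = pi/4, finden wir j = -80.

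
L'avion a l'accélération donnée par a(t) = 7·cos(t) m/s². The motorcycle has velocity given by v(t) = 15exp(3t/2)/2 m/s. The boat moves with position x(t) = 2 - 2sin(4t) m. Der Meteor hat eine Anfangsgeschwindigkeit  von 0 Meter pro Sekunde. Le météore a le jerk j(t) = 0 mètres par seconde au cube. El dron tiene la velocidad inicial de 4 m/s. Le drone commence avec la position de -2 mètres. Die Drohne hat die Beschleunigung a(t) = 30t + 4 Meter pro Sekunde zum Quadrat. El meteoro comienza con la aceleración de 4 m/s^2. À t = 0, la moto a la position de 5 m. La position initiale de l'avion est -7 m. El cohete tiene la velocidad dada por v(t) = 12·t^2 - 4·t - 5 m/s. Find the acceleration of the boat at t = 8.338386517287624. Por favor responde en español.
Debemos derivar nuestra ecuación de la posición x(t) = 2 - 2·sin(4·t) 2 veces. Derivando la posición, obtenemos la velocidad: v(t) = -8·cos(4·t). La derivada de la velocidad da la aceleración: a(t) = 32·sin(4·t). De la ecuación de la aceleración a(t) = 32·sin(4·t), sustituimos t = 8.338386517287624 para obtener a = 29.8710853348803.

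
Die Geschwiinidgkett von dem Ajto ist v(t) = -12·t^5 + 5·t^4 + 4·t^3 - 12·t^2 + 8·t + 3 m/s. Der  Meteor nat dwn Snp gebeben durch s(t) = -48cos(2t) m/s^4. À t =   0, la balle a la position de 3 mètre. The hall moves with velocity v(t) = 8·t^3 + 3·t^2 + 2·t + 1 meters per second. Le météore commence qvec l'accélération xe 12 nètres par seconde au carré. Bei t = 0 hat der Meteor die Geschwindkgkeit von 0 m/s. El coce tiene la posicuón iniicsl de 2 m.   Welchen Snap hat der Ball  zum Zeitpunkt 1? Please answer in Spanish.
Para resolver esto, necesitamos tomar 3 derivadas de nuestra ecuación de la velocidad v(t) = 8·t^3 + 3·t^2 + 2·t + 1. Derivando la velocidad, obtenemos la aceleración: a(t) = 24·t^2 + 6·t + 2. La derivada de la aceleración da la sacudida: j(t) = 48·t + 6. Tomando d/dt de j(t), encontramos s(t) = 48. Usando s(t) = 48 y sustituyendo t = 1, encontramos s = 48.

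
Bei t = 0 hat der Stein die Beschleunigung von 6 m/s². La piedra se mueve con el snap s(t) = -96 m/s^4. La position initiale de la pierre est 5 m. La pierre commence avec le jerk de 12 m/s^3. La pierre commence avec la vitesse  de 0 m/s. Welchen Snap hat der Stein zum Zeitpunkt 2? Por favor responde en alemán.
Mit s(t) = -96 und Einsetzen von t = 2, finden wir s = -96.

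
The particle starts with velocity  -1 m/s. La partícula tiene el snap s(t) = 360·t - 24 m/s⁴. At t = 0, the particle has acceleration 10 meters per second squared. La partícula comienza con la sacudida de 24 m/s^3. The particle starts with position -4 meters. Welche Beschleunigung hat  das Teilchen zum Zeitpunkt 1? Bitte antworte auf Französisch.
En partant du snap s(t) = 360·t - 24, nous prenons 2 primitives. En intégrant le snap et en utilisant la condition initiale j(0) = 24, nous obtenons j(t) = 180·t^2 - 24·t + 24. La primitive du jerk, avec a(0) = 10, donne l'accélération: a(t) = 60·t^3 - 12·t^2 + 24·t + 10. De l'équation de l'accélération a(t) = 60·t^3 - 12·t^2 + 24·t + 10, nous substituons t = 1 pour obtenir a = 82.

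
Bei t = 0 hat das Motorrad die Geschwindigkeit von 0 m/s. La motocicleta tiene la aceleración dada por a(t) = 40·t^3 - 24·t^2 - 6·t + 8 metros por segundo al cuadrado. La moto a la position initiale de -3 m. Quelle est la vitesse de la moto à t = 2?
Nous devons trouver l'intégrale de notre équation de l'accélération a(t) = 40·t^3 - 24·t^2 - 6·t + 8 1 fois. En intégrant l'accélération et en utilisant la condition initiale v(0) = 0, nous obtenons v(t) = t·(10·t^3 - 8·t^2 - 3·t + 8). En utilisant v(t) = t·(10·t^3 - 8·t^2 - 3·t + 8) et en substituant t = 2, nous trouvons v = 100.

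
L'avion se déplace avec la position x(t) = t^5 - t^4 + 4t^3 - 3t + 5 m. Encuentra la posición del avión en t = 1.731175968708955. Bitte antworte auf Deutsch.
Wir haben die Position x(t) = t^5 - t^4 + 4·t^3 - 3·t + 5. Durch Einsetzen von t = 1.731175968708955: x(1.731175968708955) = 27.1269021708623.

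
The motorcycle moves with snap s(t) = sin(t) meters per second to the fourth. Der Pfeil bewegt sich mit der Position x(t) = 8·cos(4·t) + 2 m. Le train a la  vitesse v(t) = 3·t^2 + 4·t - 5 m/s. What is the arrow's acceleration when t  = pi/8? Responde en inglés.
We must differentiate our position equation x(t) = 8·cos(4·t) + 2 2 times. Taking d/dt of x(t), we find v(t) = -32·sin(4·t). Differentiating velocity, we get acceleration: a(t) = -128·cos(4·t). We have acceleration a(t) = -128·cos(4·t). Substituting t = pi/8: a(pi/8) = 0.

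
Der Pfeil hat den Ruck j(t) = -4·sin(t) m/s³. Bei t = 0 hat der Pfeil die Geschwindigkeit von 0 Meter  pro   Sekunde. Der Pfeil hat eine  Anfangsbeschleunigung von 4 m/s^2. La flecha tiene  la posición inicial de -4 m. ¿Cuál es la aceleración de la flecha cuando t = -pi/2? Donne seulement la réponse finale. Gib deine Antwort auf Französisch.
a(-pi/2) = 0.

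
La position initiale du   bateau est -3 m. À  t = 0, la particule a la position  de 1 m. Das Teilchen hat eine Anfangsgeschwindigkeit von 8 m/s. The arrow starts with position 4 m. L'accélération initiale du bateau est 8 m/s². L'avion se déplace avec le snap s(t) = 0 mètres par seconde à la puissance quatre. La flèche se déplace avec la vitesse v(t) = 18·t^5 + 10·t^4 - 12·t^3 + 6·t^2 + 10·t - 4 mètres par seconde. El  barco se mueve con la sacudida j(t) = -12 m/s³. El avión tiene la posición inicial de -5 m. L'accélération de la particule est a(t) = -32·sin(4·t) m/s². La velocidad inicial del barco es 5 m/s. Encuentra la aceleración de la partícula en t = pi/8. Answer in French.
De l'équation de l'accélération a(t) = -32·sin(4·t), nous substituons t = pi/8 pour obtenir a = -32.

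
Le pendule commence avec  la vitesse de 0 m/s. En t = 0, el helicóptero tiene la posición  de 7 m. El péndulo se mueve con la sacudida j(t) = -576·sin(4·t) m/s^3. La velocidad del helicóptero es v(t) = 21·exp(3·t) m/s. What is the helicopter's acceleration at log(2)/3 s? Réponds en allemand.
Um dies zu lösen, müssen wir 1 Ableitung unserer Gleichung für die Geschwindigkeit v(t) = 21·exp(3·t) nehmen. Durch Ableiten von der Geschwindigkeit erhalten wir die Beschleunigung: a(t) = 63·exp(3·t). Aus der Gleichung für die Beschleunigung a(t) = 63·exp(3·t), setzen wir t = log(2)/3 ein und erhalten a = 126.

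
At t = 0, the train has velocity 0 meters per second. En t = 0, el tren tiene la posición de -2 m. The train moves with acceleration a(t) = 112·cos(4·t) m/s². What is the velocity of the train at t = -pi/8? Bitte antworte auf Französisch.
En partant de l'accélération a(t) = 112·cos(4·t), nous prenons 1 intégrale. La primitive de l'accélération, avec v(0) = 0, donne la vitesse: v(t) = 28·sin(4·t). Nous avons la vitesse v(t) = 28·sin(4·t). En substituant t = -pi/8: v(-pi/8) = -28.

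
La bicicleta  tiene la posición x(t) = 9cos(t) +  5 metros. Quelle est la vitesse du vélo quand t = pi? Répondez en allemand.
Um dies zu lösen, müssen wir 1 Ableitung unserer Gleichung für die Position x(t) = 9·cos(t) + 5 nehmen. Mit d/dt von x(t) finden wir v(t) = -9·sin(t). Mit v(t) = -9·sin(t) und Einsetzen von t = pi, finden wir v = 0.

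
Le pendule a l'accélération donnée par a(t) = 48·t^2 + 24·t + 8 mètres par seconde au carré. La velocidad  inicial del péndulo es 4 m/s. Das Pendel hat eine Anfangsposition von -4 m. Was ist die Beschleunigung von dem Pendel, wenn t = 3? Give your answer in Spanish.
De la ecuación de la aceleración a(t) = 48·t^2 + 24·t + 8, sustituimos t = 3 para obtener a = 512.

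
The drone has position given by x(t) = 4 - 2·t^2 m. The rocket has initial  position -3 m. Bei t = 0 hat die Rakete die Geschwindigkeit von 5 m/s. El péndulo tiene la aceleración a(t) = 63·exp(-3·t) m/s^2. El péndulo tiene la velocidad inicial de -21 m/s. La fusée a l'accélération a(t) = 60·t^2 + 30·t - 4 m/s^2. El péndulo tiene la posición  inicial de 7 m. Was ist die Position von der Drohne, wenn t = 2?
Wir haben die Position x(t) = 4 - 2·t^2. Durch Einsetzen von t = 2: x(2) = -4.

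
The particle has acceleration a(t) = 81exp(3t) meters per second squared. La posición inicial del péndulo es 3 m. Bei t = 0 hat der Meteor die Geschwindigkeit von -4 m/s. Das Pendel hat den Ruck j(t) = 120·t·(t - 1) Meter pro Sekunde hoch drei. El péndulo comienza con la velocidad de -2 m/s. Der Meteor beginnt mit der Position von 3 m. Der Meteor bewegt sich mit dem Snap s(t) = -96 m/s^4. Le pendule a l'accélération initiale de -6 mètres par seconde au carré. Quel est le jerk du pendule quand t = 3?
Nous avons le jerk j(t) = 120·t·(t - 1). En substituant t = 3: j(3) = 720.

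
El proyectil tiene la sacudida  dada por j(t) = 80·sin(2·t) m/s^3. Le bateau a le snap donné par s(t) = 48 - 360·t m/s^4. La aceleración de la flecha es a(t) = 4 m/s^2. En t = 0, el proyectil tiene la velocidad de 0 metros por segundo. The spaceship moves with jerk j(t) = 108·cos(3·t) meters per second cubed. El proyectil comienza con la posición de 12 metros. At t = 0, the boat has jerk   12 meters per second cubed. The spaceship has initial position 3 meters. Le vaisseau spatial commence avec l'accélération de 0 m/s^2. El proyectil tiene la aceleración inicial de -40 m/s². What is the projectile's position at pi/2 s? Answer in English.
We must find the antiderivative of our jerk equation j(t) = 80·sin(2·t) 3 times. Taking ∫j(t)dt and applying a(0) = -40, we find a(t) = -40·cos(2·t). The antiderivative of acceleration, with v(0) = 0, gives velocity: v(t) = -20·sin(2·t). Finding the antiderivative of v(t) and using x(0) = 12: x(t) = 10·cos(2·t) + 2. Using x(t) = 10·cos(2·t) + 2 and substituting t = pi/2, we find x = -8.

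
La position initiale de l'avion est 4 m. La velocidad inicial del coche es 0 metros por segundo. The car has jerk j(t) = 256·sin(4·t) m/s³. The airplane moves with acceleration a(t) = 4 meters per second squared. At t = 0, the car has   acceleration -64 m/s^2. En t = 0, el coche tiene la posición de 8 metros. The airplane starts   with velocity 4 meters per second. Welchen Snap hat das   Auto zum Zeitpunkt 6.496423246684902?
Wir müssen unsere Gleichung für den Ruck j(t) = 256·sin(4·t) 1-mal ableiten. Die Ableitung von dem Ruck ergibt den Snap: s(t) = 1024·cos(4·t). Aus der Gleichung für den Snap s(t) = 1024·cos(4·t), setzen wir t = 6.496423246684902 ein und erhalten s = 673.548980193066.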